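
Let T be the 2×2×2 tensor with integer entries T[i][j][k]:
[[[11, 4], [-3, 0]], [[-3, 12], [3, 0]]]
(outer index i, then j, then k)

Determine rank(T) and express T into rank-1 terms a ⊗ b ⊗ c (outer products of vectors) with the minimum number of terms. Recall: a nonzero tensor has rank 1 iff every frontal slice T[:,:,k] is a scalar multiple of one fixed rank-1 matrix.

Lower bound: the mode-3 unfolding of T (rows indexed by k, columns by (i,j) = (0,0), (0,1), (1,0), (1,1)) is [[11, -3, -3, 3], [4, 0, 12, 0]].
There the 2×2 minor on rows k ∈ {0, 1}, columns (i,j) ∈ {(0,0), (0,1)} is det [[11, -3], [4, 0]] = 12 ≠ 0, so this unfolding has rank ≥ 2; CP rank is at least every unfolding rank, so rank(T) ≥ 2. (Unfolding ranks only ever bound the CP rank from below — rank(T) can be strictly larger than all of them — so the matching upper bound has to come from an explicit 2-term decomposition.)
Upper bound — finding two terms. Write S_k = T[:,:,k] for the frontal slices: S₀ = [[11, -3], [-3, 3]], S₁ = [[4, 0], [12, 0]].
If T = a₁ ⊗ b₁ ⊗ c₁ + a₂ ⊗ b₂ ⊗ c₂ then each S_k = c₁[k]·a₁b₁ᵀ + c₂[k]·a₂b₂ᵀ. S₀ and S₁ are linearly independent, so a₁b₁ᵀ and a₂b₂ᵀ must span the same plane of matrices: they are the rank-1 matrices of the form x·S₀ + y·S₁.
det(x·S₀ + y·S₁) is 24·x² + 48·xy = 24·(x + 2·y)(x), vanishing at (x:y) = (2:-1) and (0:1).
M₁ = 2·S₀ − S₁ = [[18, -6], [-18, 6]] = 6·[1, -1][3, -1]ᵀ and M₂ = S₁ = [[4, 0], [12, 0]] = 4·[1, 3][1, 0]ᵀ, so take a₁ = [1, -1], b₁ = [3, -1], a₂ = [1, 3], b₂ = [1, 0].
Each slice is an integer combination of E₁ = a₁b₁ᵀ and E₂ = a₂b₂ᵀ: S₀ = 3·E₁ + 2·E₂, S₁ = 4·E₂; reading off coefficients, c₁ = [3, 0] and c₂ = [2, 4].
Hence T = [1, -1] ⊗ [3, -1] ⊗ [3, 0] + [1, 3] ⊗ [1, 0] ⊗ [2, 4], so rank(T) ≤ 2.
These bounds meet, so rank(T) = 2.

rank(T) = 2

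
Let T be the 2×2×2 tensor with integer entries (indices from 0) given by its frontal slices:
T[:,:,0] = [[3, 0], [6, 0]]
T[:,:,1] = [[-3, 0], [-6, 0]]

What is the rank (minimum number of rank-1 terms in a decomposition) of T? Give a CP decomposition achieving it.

rank(T) = 1

Lower bound: T ≠ 0 (e.g. T[0,0,0] = 3), so rank(T) ≥ 1.
Upper bound: if T = a ⊗ b ⊗ c then every fibre of T is a multiple of the corresponding factor, so read the factors off the fibres through the nonzero entry T[0,0,0] = 3.
The mode-1 fibre T[:,0,0] = [3, 6] gives a = [1, 2] (primitive direction); the mode-2 fibre T[0,:,0] = [3, 0] gives b = [1, 0]; then c[k] = T[0,0,k] / (a[0]·b[0]) = [3, -3] / 1 = [3, -3].
Expanding [1, 2] ⊗ [1, 0] ⊗ [3, -3] reproduces all 8 entries of T, so T = [1, 2] ⊗ [1, 0] ⊗ [3, -3] and rank(T) ≤ 1.
These bounds meet, so rank(T) = 1.
Check entry T[1,1,1] = 0: (2)·(0)·(-3) = 0.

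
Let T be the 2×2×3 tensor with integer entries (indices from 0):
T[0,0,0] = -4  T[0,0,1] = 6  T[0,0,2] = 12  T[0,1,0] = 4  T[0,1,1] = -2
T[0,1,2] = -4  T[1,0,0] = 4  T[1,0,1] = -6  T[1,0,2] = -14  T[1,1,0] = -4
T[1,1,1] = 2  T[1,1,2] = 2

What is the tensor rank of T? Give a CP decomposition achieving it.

rank(T) = 3

Lower bound: the mode-3 unfolding of T (rows indexed by k, columns by (i,j) = (0,0), (0,1), (1,0), (1,1)) is [[-4, 4, 4, -4], [6, -2, -6, 2], [12, -4, -14, 2]].
There the 3×3 minor on rows k ∈ {0, 1, 2}, columns (i,j) ∈ {(0,0), (0,1), (1,0)} is det [[-4, 4, 4], [6, -2, -6], [12, -4, -14]] = 32 ≠ 0, so this unfolding has rank ≥ 3; CP rank is at least every unfolding rank, so rank(T) ≥ 3. (Unfolding ranks only ever bound the CP rank from below — rank(T) can be strictly larger than all of them — so the matching upper bound has to come from an explicit 3-term decomposition.)
Upper bound: T is a sum of 3 rank-1 terms, T = (0, 1) ∘ (1, 1) ∘ (0, 0, -2) + (1, -1) ∘ (1, -1) ∘ (-4, 4, 8) + (1, -1) ∘ (1, 1) ∘ (0, 2, 4) (one valid choice — decompositions are not unique — normalised so each a, b is primitive with positive first nonzero entry; check it by expanding all entries), so rank(T) ≤ 3.
These bounds meet, so rank(T) = 3.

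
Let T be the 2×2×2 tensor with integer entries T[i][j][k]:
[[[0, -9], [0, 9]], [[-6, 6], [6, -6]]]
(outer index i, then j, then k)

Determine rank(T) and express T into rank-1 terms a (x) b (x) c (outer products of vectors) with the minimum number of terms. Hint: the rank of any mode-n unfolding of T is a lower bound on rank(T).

Lower bound: the mode-1 unfolding of T (rows indexed by i, columns by (j,k) = (0,0), (0,1), (1,0), (1,1)) is [[0, -9, 0, 9], [-6, 6, 6, -6]].
There the 2×2 minor on rows i ∈ {0, 1}, columns (j,k) ∈ {(0,0), (0,1)} is det [[0, -9], [-6, 6]] = -54 ≠ 0, so this unfolding has rank ≥ 2; CP rank is at least every unfolding rank, so rank(T) ≥ 2. (Unfolding ranks only ever bound the CP rank from below — rank(T) can be strictly larger than all of them — so the matching upper bound has to come from an explicit 2-term decomposition.)
Upper bound — finding two terms. Every mode-2 slice of T is a multiple of one matrix: T[:,j,:] = b[j]·M with b = [1, -1] and M = [[0, -9], [-6, 6]] (rows indexed by i, columns by k). So it suffices to write M as a sum of two rank-1 matrices.
Splitting M by its rows (i = 0, 1), M = [1, 0][0, -9]ᵀ + [0, 1][-6, 6]ᵀ.
Hence T = [1, 0] (x) [1, -1] (x) [0, -9] + [0, 1] (x) [1, -1] (x) [-6, 6], so rank(T) ≤ 2.
These bounds meet, so rank(T) = 2.

rank(T) = 2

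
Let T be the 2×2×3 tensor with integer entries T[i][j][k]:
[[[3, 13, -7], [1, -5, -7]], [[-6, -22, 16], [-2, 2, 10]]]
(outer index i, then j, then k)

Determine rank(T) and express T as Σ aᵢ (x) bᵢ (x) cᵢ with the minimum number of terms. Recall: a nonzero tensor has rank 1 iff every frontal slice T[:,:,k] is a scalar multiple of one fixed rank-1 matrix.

Lower bound: the mode-1 unfolding of T (rows indexed by i, columns by (j,k) = (0,0), (0,1), (0,2), (1,0), (1,1), (1,2)) is [[3, 13, -7, 1, -5, -7], [-6, -22, 16, -2, 2, 10]].
There the 2×2 minor on rows i ∈ {0, 1}, columns (j,k) ∈ {(0,0), (0,1)} is det [[3, 13], [-6, -22]] = 12 ≠ 0, so this unfolding has rank ≥ 2; CP rank is at least every unfolding rank, so rank(T) ≥ 2. (This is only a lower bound: in general the CP rank may exceed every unfolding rank, so we still need to exhibit 2 rank-1 terms summing to T.)
Upper bound — finding two terms. Write S_k = T[:,:,k] for the frontal slices: S₀ = [[3, 1], [-6, -2]], S₁ = [[13, -5], [-22, 2]], S₂ = [[-7, -7], [16, 10]].
If T = a₁ (x) b₁ (x) c₁ + a₂ (x) b₂ (x) c₂ then each S_k = c₁[k]·a₁b₁ᵀ + c₂[k]·a₂b₂ᵀ. S₀ and S₁ are linearly independent, so a₁b₁ᵀ and a₂b₂ᵀ must span the same plane of matrices: they are the rank-1 matrices of the form x·S₀ + y·S₁.
det(x·S₀ + y·S₁) is −28·xy − 84·y² = (-28)·(x + 3·y)(y), vanishing at (x:y) = (3:-1) and (1:0).
M₁ = 3·S₀ − S₁ = [[-4, 8], [4, -8]] = (-4)·[1, -1][1, -2]ᵀ and M₂ = S₀ = [[3, 1], [-6, -2]] = [1, -2][3, 1]ᵀ, so take a₁ = [1, -1], b₁ = [1, -2], a₂ = [1, -2], b₂ = [3, 1].
Each slice is an integer combination of E₁ = a₁b₁ᵀ and E₂ = a₂b₂ᵀ: S₀ = E₂, S₁ = 4·E₁ + 3·E₂, S₂ = 2·E₁ − 3·E₂; reading off coefficients, c₁ = [0, 4, 2] and c₂ = [1, 3, -3].
Hence T = [1, -1] (x) [1, -2] (x) [0, 4, 2] + [1, -2] (x) [3, 1] (x) [1, 3, -3], so rank(T) ≤ 2.
These bounds meet, so rank(T) = 2.
Check entry T[1,1,0] = -2: (-1)·(-2)·(0) + (-2)·(1)·(1) = -2.

rank(T) = 2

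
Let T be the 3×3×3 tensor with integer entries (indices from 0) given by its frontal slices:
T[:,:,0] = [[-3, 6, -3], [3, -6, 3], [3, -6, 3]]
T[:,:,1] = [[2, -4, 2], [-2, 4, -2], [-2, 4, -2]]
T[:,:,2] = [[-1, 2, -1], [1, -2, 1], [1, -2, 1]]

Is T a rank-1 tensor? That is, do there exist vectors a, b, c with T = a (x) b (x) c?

Yes

If T = a (x) b (x) c then every fibre of T is a multiple of the corresponding factor, so read the factors off the fibres through the nonzero entry T[0,0,0] = -3.
The mode-1 fibre T[:,0,0] = [-3, 3, 3] gives a = [1, -1, -1] (primitive direction); the mode-2 fibre T[0,:,0] = [-3, 6, -3] gives b = [1, -2, 1]; then c[k] = T[0,0,k] / (a[0]·b[0]) = [-3, 2, -1] / 1 = [-3, 2, -1].
Expanding [1, -1, -1] (x) [1, -2, 1] (x) [-3, 2, -1] reproduces all 27 entries of T, so T = [1, -1, -1] (x) [1, -2, 1] (x) [-3, 2, -1] and rank(T) ≤ 1.
Equivalently every frontal slice T[:,:,k] is c[k] times the rank-1 matrix [1, -1, -1] (x) [1, -2, 1]. So T has rank 1 (it is nonzero).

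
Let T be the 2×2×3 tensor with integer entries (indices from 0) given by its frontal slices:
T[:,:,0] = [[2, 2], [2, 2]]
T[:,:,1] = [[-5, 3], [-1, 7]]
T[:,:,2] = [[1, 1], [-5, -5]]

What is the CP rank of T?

Lower bound: the mode-3 unfolding of T (rows indexed by k, columns by (i,j) = (0,0), (0,1), (1,0), (1,1)) is [[2, 2, 2, 2], [-5, 3, -1, 7], [1, 1, -5, -5]].
There the 3×3 minor on rows k ∈ {0, 1, 2}, columns (i,j) ∈ {(0,0), (0,1), (1,0)} is det [[2, 2, 2], [-5, 3, -1], [1, 1, -5]] = -96 ≠ 0, so this unfolding has rank ≥ 3; CP rank is at least every unfolding rank, so rank(T) ≥ 3. (Unfolding ranks only ever bound the CP rank from below — rank(T) can be strictly larger than all of them — so the matching upper bound has to come from an explicit 3-term decomposition.)
Upper bound: T is a sum of 3 rank-1 terms, T = [0, 1] (x) [1, 1] (x) [4, 2, -4] + [1, -1] (x) [1, 1] (x) [2, -1, 1] + [1, 1] (x) [1, -1] (x) [0, -4, 0] (one valid choice — decompositions are not unique — normalised so each a, b is primitive with positive first nonzero entry; check it by expanding all entries), so rank(T) ≤ 3.
These bounds meet, so rank(T) = 3.

3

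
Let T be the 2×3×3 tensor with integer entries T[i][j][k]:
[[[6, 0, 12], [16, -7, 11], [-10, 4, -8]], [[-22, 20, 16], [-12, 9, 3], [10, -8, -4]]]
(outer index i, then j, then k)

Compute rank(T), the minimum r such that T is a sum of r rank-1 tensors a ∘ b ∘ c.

Lower bound: in the mode-2 unfolding of T (rows indexed by j, columns by (i,k)) the 2×2 minor on rows j ∈ {0, 1}, columns (i,k) ∈ {(0,0), (0,1)} is det [[6, 0], [16, -7]] = -42 ≠ 0, so that unfolding has rank ≥ 2 and hence rank(T) ≥ 2 (CP rank is at least every unfolding rank, though it can be larger).
Upper bound: with S_k = T[:,:,k], the two rank-1 terms a₁b₁ᵀ, a₂b₂ᵀ are the rank-1 members of the pencil x·S₀ + y·S₁.
The 2×2 minor of x·S₀ + y·S₁ on rows {0,1}, columns {0,1} is 280·x² − 420·xy + 140·y² = 140·(2·x − y)(x − y), vanishing at (x:y) = (1:2) and (1:1).
M₁ = S₀ + 2·S₁ = [[6, 2, -2], [18, 6, -6]] = 2·[1, 3][3, 1, -1]ᵀ and M₂ = S₀ + S₁ = [[6, 9, -6], [-2, -3, 2]] = [3, -1][2, 3, -2]ᵀ, so take a₁ = [1, 3], b₁ = [3, 1, -1], a₂ = [3, -1], b₂ = [2, 3, -2].
Each slice is an integer combination of E₁ = a₁b₁ᵀ and E₂ = a₂b₂ᵀ: S₀ = −2·E₁ + 2·E₂, S₁ = 2·E₁ − E₂, S₂ = 2·E₁ + E₂; reading off coefficients, c₁ = [-2, 2, 2] and c₂ = [2, -1, 1].
Hence T = [1, 3] ∘ [3, 1, -1] ∘ [-2, 2, 2] + [3, -1] ∘ [2, 3, -2] ∘ [2, -1, 1], so rank(T) ≤ 2.
These bounds meet, so rank(T) = 2.

2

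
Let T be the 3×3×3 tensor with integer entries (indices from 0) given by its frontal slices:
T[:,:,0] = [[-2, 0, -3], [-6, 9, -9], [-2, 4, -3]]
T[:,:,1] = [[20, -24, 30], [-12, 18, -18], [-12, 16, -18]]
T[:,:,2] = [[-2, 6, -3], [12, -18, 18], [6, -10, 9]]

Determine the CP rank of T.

Lower bound: the mode-3 unfolding of T (rows indexed by k, columns by (i,j) = (0,0), (0,1), (0,2), (1,0), (1,1), (1,2), (2,0), (2,1), (2,2)) is [[-2, 0, -3, -6, 9, -9, -2, 4, -3], [20, -24, 30, -12, 18, -18, -12, 16, -18], [-2, 6, -3, 12, -18, 18, 6, -10, 9]].
There the 2×2 minor on rows k ∈ {0, 1}, columns (i,j) ∈ {(0,0), (0,1)} is det [[-2, 0], [20, -24]] = 48 ≠ 0, so this unfolding has rank ≥ 2; CP rank is at least every unfolding rank, so rank(T) ≥ 2. (This is only a lower bound: in general the CP rank may exceed every unfolding rank, so we still need to exhibit 2 rank-1 terms summing to T.)
Upper bound — finding two terms. Write S_k = T[:,:,k] for the frontal slices: S₀ = [[-2, 0, -3], [-6, 9, -9], [-2, 4, -3]], S₁ = [[20, -24, 30], [-12, 18, -18], [-12, 16, -18]], S₂ = [[-2, 6, -3], [12, -18, 18], [6, -10, 9]].
If T = a₁ (x) b₁ (x) c₁ + a₂ (x) b₂ (x) c₂ then each S_k = c₁[k]·a₁b₁ᵀ + c₂[k]·a₂b₂ᵀ. S₀ and S₁ are linearly independent, so a₁b₁ᵀ and a₂b₂ᵀ must span the same plane of matrices: they are the rank-1 matrices of the form x·S₀ + y·S₁.
The 2×2 minor of x·S₀ + y·S₁ on rows {0,1}, columns {0,1} is −18·x² + 72·y² = (-18)·(x − 2·y)(x + 2·y), vanishing at (x:y) = (2:1) and (2:-1).
M₁ = 2·S₀ + S₁ = [[16, -24, 24], [-24, 36, -36], [-16, 24, -24]] = 4·[2, -3, -2][2, -3, 3]ᵀ and M₂ = 2·S₀ − S₁ = [[-24, 24, -36], [0, 0, 0], [8, -8, 12]] = (-4)·[3, 0, -1][2, -2, 3]ᵀ, so take a₁ = [2, -3, -2], b₁ = [2, -3, 3], a₂ = [3, 0, -1], b₂ = [2, -2, 3].
Each slice is an integer combination of E₁ = a₁b₁ᵀ and E₂ = a₂b₂ᵀ: S₀ = E₁ − E₂, S₁ = 2·E₁ + 2·E₂, S₂ = −2·E₁ + E₂; reading off coefficients, c₁ = [1, 2, -2] and c₂ = [-1, 2, 1].
Hence T = [2, -3, -2] (x) [2, -3, 3] (x) [1, 2, -2] + [3, 0, -1] (x) [2, -2, 3] (x) [-1, 2, 1], so rank(T) ≤ 2.
These bounds meet, so rank(T) = 2.

2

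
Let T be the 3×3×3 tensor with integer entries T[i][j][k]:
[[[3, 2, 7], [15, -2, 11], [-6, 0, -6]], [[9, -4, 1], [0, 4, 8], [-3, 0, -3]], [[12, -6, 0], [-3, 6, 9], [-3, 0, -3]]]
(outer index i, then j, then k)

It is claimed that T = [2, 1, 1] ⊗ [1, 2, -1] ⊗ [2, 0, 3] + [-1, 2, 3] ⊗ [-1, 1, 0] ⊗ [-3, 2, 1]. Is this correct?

No

Reconstruct entry (0,0,0) from the claimed factors: Σₗ aₗ[0]bₗ[0]cₗ[0] = (2)·(1)·(2) + (-1)·(-1)·(-3) = 1, but T[0,0,0] = 3. The claim is false.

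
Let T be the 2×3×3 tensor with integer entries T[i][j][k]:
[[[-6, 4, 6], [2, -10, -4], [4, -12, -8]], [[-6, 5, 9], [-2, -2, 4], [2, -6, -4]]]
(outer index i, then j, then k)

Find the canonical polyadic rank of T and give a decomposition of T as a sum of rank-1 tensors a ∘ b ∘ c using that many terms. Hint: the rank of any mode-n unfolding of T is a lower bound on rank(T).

Lower bound: the mode-3 unfolding of T (rows indexed by k, columns by (i,j) = (0,0), (0,1), (0,2), (1,0), (1,1), (1,2)) is [[-6, 2, 4, -6, -2, 2], [4, -10, -12, 5, -2, -6], [6, -4, -8, 9, 4, -4]].
There the 3×3 minor on rows k ∈ {0, 1, 2}, columns (i,j) ∈ {(0,0), (0,1), (0,2)} is det [[-6, 2, 4], [4, -10, -12], [6, -4, -8]] = -96 ≠ 0, so this unfolding has rank ≥ 3; CP rank is at least every unfolding rank, so rank(T) ≥ 3. (Flattening ranks never certify an upper bound on CP rank; for that we must actually write T with 3 rank-1 terms.)
Upper bound: T is a sum of 3 rank-1 terms, T = [1, 2] ∘ [1, 1, 0] ∘ [-2, 2, 4] + [2, 1] ∘ [0, 1, 1] ∘ [-2, -4, -2] + [2, 1] ∘ [1, -2, -2] ∘ [-2, 1, 1] (written with every a and b primitive with positive leading entry and the scale carried by c; CP decompositions are not unique, and this one is verified by expanding entrywise), so rank(T) ≤ 3.
These bounds meet, so rank(T) = 3.

rank(T) = 3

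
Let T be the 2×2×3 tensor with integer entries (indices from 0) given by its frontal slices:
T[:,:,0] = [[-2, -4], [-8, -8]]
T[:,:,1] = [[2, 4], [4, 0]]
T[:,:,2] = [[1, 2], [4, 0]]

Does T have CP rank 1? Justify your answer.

The mode-3 unfolding of T (rows indexed by k, columns by (i,j) = (0,0), (0,1), (1,0), (1,1)) is [[-2, -4, -8, -8], [2, 4, 4, 0], [1, 2, 4, 0]].
There the 3×3 minor on rows k ∈ {0, 1, 2}, columns (i,j) ∈ {(0,0), (1,0), (1,1)} is det [[-2, -8, -8], [2, 4, 0], [1, 4, 0]] = -32 ≠ 0, so this unfolding has rank ≥ 3; CP rank is at least every unfolding rank, so rank(T) ≥ 3.
In particular rank(T) ≥ 3 > 1, so T is not rank-1.

No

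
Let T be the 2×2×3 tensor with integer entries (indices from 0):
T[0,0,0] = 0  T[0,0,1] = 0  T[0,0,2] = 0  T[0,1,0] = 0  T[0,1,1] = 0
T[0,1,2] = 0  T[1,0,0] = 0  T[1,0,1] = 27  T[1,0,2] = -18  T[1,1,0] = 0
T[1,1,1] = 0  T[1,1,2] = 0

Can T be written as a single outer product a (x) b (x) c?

The mode-1 fibre T[:,0,1] = [0, 27] gives a = [0, 1] (primitive direction); the mode-2 fibre T[1,:,1] = [27, 0] gives b = [1, 0]; then c[k] = T[1,0,k] / (a[1]·b[0]) = [0, 27, -18] / 1 = [0, 27, -18].
Expanding [0, 1] (x) [1, 0] (x) [0, 27, -18] reproduces all 12 entries of T, so T = [0, 1] (x) [1, 0] (x) [0, 27, -18] and rank(T) ≤ 1.
Equivalently every frontal slice T[:,:,k] is c[k] times the rank-1 matrix [0, 1] (x) [1, 0]. So T has rank 1 (it is nonzero).

Yes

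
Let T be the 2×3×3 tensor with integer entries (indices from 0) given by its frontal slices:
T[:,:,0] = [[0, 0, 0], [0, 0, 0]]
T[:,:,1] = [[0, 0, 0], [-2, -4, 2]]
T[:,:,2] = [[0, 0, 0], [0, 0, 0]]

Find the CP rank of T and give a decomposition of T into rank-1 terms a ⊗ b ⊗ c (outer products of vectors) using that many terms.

rank(T) = 1

Lower bound: T ≠ 0 (e.g. T[1,0,1] = -2), so rank(T) ≥ 1.
Upper bound: if T = a ⊗ b ⊗ c then every fibre of T is a multiple of the corresponding factor, so read the factors off the fibres through the nonzero entry T[1,0,1] = -2.
The mode-1 fibre T[:,0,1] = [0, -2] gives a = [0, 1] (primitive direction); the mode-2 fibre T[1,:,1] = [-2, -4, 2] gives b = [1, 2, -1]; then c[k] = T[1,0,k] / (a[1]·b[0]) = [0, -2, 0] / 1 = [0, -2, 0].
Expanding [0, 1] ⊗ [1, 2, -1] ⊗ [0, -2, 0] reproduces all 18 entries of T, so T = [0, 1] ⊗ [1, 2, -1] ⊗ [0, -2, 0] and rank(T) ≤ 1.
These bounds meet, so rank(T) = 1.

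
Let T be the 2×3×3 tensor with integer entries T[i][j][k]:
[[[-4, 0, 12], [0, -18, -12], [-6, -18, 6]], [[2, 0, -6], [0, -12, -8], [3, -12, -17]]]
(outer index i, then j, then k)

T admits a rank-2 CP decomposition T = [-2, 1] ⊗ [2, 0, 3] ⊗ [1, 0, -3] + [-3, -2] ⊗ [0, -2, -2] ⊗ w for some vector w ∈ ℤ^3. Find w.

w = [0, -3, -2]

Subtract the known terms from T to get the rank-1 residual R = [-3, -2] ⊗ [0, -2, -2] ⊗ w, so R[i,j,k] = a[i]·b[j]·w[k]. Pick indices with nonzero a[0]·b[1] = (-3)·(-2) = 6. Only the fibre through (0,1,·) is needed: R[0,1,:] = T[0,1,:] − Σₗ aₗ[0]bₗ[1]cₗ = [0, -18, -12] − (-2)·(0)·[1, 0, -3] = [0, -18, -12]. Then w[k] = R[0,1,k] / 6 for each k, giving w = [0, -18, -12] / 6 = [0, -3, -2].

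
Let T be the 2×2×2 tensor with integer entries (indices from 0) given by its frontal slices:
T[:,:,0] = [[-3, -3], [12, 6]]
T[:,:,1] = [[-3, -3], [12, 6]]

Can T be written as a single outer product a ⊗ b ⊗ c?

No

The mode-1 unfolding of T (rows indexed by i, columns by (j,k) = (0,0), (0,1), (1,0), (1,1)) is [[-3, -3, -3, -3], [12, 12, 6, 6]].
There the 2×2 minor on rows i ∈ {0, 1}, columns (j,k) ∈ {(0,0), (1,0)} is det [[-3, -3], [12, 6]] = 18 ≠ 0, so this unfolding has rank ≥ 2; CP rank is at least every unfolding rank, so rank(T) ≥ 2.
In particular rank(T) ≥ 2 > 1, so T is not rank-1.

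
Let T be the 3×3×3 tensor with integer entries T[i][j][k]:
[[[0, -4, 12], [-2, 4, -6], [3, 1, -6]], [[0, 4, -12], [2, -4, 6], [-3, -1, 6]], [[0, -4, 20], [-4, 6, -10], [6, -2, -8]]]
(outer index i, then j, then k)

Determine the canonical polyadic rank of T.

Lower bound: in the mode-3 unfolding of T (rows indexed by k, columns by (i,j)) the 3×3 minor on rows k ∈ {0, 1, 2}, columns (i,j) ∈ {(0,0), (0,1), (0,2)} is det [[0, -2, 3], [-4, 4, 1], [12, -6, -6]] = -48 ≠ 0, so that unfolding has rank ≥ 3 and hence rank(T) ≥ 3 (CP rank is at least every unfolding rank, though it can be larger).
Upper bound: T is a sum of 3 rank-1 terms, T = [1, -1, 1] (x) [2, -1, -2] (x) [0, -2, 2] + [1, -1, 2] (x) [1, 0, -1] (x) [-2, 2, 4] + [1, -1, 2] (x) [2, -2, 1] (x) [1, -1, 2] (written with every a and b primitive with positive leading entry and the scale carried by c; CP decompositions are not unique, and this one is verified by expanding entrywise), so rank(T) ≤ 3.
These bounds meet, so rank(T) = 3.

3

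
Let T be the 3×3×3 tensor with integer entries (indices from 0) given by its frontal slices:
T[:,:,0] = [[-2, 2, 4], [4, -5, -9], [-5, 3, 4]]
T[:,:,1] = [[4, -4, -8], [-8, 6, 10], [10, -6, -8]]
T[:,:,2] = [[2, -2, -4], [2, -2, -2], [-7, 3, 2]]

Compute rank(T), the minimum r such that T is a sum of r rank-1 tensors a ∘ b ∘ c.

3

Lower bound: the mode-3 unfolding of T (rows indexed by k, columns by (i,j) = (0,0), (0,1), (0,2), (1,0), (1,1), (1,2), (2,0), (2,1), (2,2)) is [[-2, 2, 4, 4, -5, -9, -5, 3, 4], [4, -4, -8, -8, 6, 10, 10, -6, -8], [2, -2, -4, 2, -2, -2, -7, 3, 2]].
There the 3×3 minor on rows k ∈ {0, 1, 2}, columns (i,j) ∈ {(0,0), (1,0), (1,1)} is det [[-2, 4, -5], [4, -8, 6], [2, 2, -2]] = -48 ≠ 0, so this unfolding has rank ≥ 3; CP rank is at least every unfolding rank, so rank(T) ≥ 3. (Flattening ranks never certify an upper bound on CP rank; for that we must actually write T with 3 rank-1 terms.)
Upper bound: T is a sum of 3 rank-1 terms, T = (0, 1, -2) ∘ (2, -1, -1) ∘ (1, -2, 2) + (0, 1, 0) ∘ (0, 1, 2) ∘ (-2, 0, -2) + (2, -2, 1) ∘ (1, -1, -2) ∘ (-1, 2, 1) (one valid choice — decompositions are not unique — normalised so each a, b is primitive with positive first nonzero entry; check it by expanding all entries), so rank(T) ≤ 3.
These bounds meet, so rank(T) = 3.
Check entry T[1,1,0] = -5: (1)·(-1)·(1) + (1)·(1)·(-2) + (-2)·(-1)·(-1) = -5.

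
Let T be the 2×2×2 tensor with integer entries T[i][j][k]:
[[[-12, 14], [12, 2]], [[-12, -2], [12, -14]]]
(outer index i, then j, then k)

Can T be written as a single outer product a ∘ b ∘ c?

The mode-3 unfolding of T (rows indexed by k, columns by (i,j) = (0,0), (0,1), (1,0), (1,1)) is [[-12, 12, -12, 12], [14, 2, -2, -14]].
There the 2×2 minor on rows k ∈ {0, 1}, columns (i,j) ∈ {(0,0), (0,1)} is det [[-12, 12], [14, 2]] = -192 ≠ 0, so this unfolding has rank ≥ 2; CP rank is at least every unfolding rank, so rank(T) ≥ 2.
In particular rank(T) ≥ 2 > 1, so T is not rank-1.

No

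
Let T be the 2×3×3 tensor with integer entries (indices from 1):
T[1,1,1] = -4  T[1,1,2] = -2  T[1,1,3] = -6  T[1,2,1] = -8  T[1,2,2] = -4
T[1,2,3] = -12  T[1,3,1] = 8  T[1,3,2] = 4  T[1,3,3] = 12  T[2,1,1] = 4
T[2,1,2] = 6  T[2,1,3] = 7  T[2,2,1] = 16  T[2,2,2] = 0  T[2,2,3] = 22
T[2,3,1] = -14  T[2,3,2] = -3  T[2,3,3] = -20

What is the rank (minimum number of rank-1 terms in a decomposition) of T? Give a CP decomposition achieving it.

Lower bound: in the mode-1 unfolding of T (rows indexed by i, columns by (j,k)) the 2×2 minor on rows i ∈ {1, 2}, columns (j,k) ∈ {(1,1), (1,2)} is det [[-4, -2], [4, 6]] = -16 ≠ 0, so that unfolding has rank ≥ 2 and hence rank(T) ≥ 2 (CP rank is at least every unfolding rank, though it can be larger).
Upper bound: with S_k = T[:,:,k], the two rank-1 terms a₁b₁ᵀ, a₂b₂ᵀ are the rank-1 members of the pencil x·S₁ + y·S₂.
The 2×2 minor of x·S₁ + y·S₂ on rows {1,2}, columns {1,2} is −32·x² + 32·xy + 24·y² = (-8)·(2·x − 3·y)(2·x + y), vanishing at (x:y) = (3:2) and (1:-2).
M₁ = 3·S₁ + 2·S₂ = [[-16, -32, 32], [24, 48, -48]] = (-8)·[2, -3][1, 2, -2]ᵀ and M₂ = S₁ − 2·S₂ = [[0, 0, 0], [-8, 16, -8]] = (-8)·[0, 1][1, -2, 1]ᵀ, so take a₁ = [2, -3], b₁ = [1, 2, -2], a₂ = [0, 1], b₂ = [1, -2, 1].
Each slice is an integer combination of E₁ = a₁b₁ᵀ and E₂ = a₂b₂ᵀ: S₁ = −2·E₁ − 2·E₂, S₂ = −E₁ + 3·E₂, S₃ = −3·E₁ − 2·E₂; reading off coefficients, c₁ = [-2, -1, -3] and c₂ = [-2, 3, -2].
Hence T = [2, -3] ⊗ [1, 2, -2] ⊗ [-2, -1, -3] + [0, 1] ⊗ [1, -2, 1] ⊗ [-2, 3, -2], so rank(T) ≤ 2.
These bounds meet, so rank(T) = 2.

rank(T) = 2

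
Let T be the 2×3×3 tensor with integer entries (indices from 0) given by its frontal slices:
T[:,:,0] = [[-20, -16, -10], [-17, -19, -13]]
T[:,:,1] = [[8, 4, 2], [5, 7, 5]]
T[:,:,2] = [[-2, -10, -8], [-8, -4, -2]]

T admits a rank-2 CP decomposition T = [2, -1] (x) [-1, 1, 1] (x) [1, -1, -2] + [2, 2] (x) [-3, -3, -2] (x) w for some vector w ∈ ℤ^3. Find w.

Subtract the known terms from T to get the rank-1 residual R = [2, 2] (x) [-3, -3, -2] (x) w, so R[i,j,k] = a[i]·b[j]·w[k]. Pick indices with nonzero a[0]·b[0] = (2)·(-3) = -6. Only the fibre through (0,0,·) is needed: R[0,0,:] = T[0,0,:] − Σₗ aₗ[0]bₗ[0]cₗ = [-20, 8, -2] − (2)·(-1)·[1, -1, -2] = [-18, 6, -6]. Then w[k] = R[0,0,k] / -6 for each k, giving w = [-18, 6, -6] / -6 = [3, -1, 1].

w = [3, -1, 1]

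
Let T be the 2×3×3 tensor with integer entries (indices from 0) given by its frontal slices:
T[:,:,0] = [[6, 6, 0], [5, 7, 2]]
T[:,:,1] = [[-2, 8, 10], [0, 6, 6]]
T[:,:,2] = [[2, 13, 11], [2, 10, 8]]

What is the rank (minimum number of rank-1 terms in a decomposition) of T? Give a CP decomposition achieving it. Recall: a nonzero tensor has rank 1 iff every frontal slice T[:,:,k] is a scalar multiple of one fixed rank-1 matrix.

rank(T) = 3

Lower bound: the mode-3 unfolding of T (rows indexed by k, columns by (i,j) = (0,0), (0,1), (0,2), (1,0), (1,1), (1,2)) is [[6, 6, 0, 5, 7, 2], [-2, 8, 10, 0, 6, 6], [2, 13, 11, 2, 10, 8]].
There the 3×3 minor on rows k ∈ {0, 1, 2}, columns (i,j) ∈ {(0,0), (0,1), (1,0)} is det [[6, 6, 5], [-2, 8, 0], [2, 13, 2]] = -90 ≠ 0, so this unfolding has rank ≥ 3; CP rank is at least every unfolding rank, so rank(T) ≥ 3. (Flattening ranks never certify an upper bound on CP rank; for that we must actually write T with 3 rank-1 terms.)
Upper bound: T is a sum of 3 rank-1 terms, T = (1, 0) (x) (2, 1, -1) (x) (0, 0, 1) + (1, 1) (x) (1, 2, 1) (x) (4, 2, 4) + (2, 1) (x) (1, -1, -2) (x) (1, -2, -2) (written with every a and b primitive with positive leading entry and the scale carried by c; CP decompositions are not unique, and this one is verified by expanding entrywise), so rank(T) ≤ 3.
These bounds meet, so rank(T) = 3.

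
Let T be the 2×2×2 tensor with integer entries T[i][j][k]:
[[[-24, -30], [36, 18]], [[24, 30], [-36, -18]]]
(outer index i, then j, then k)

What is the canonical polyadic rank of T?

Lower bound: in the mode-2 unfolding of T (rows indexed by j, columns by (i,k)) the 2×2 minor on rows j ∈ {0, 1}, columns (i,k) ∈ {(0,0), (0,1)} is det [[-24, -30], [36, 18]] = 648 ≠ 0, so that unfolding has rank ≥ 2 and hence rank(T) ≥ 2 (CP rank is at least every unfolding rank, though it can be larger).
Upper bound: T[i,:,:] = a[i]·M for every slice, with a = (1, -1) and M = [[-24, -30], [36, 18]] (rows j, columns k).
Splitting M by its rows (j = 0, 1), M = (1, 0)(-24, -30)ᵀ + (0, 1)(36, 18)ᵀ.
Hence T = (1, -1) ⊗ (1, 0) ⊗ (-24, -30) + (1, -1) ⊗ (0, 1) ⊗ (36, 18), so rank(T) ≤ 2.
These bounds meet, so rank(T) = 2.

2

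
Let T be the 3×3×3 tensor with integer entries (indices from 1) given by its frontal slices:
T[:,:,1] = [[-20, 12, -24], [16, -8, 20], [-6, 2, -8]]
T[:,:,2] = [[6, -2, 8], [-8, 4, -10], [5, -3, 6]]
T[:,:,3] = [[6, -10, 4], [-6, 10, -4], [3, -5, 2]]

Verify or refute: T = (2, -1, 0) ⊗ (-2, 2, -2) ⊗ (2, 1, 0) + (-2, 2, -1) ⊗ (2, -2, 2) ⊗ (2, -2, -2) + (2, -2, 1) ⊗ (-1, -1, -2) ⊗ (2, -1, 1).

Yes

Reconstruct entrywise from the claimed factors. For example, T[1,1,3] = 6 and Σₗ aₗ[1]bₗ[1]cₗ[3] = (2)·(-2)·(0) + (-2)·(2)·(-2) + (2)·(-1)·(1) = 6; checking all 27 entries, every one matches. The claim holds.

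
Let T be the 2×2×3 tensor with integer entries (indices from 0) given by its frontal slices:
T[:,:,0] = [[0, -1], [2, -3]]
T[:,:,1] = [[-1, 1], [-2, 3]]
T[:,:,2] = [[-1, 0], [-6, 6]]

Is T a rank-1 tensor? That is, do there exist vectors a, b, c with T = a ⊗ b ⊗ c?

No

The mode-3 unfolding of T (rows indexed by k, columns by (i,j) = (0,0), (0,1), (1,0), (1,1)) is [[0, -1, 2, -3], [-1, 1, -2, 3], [-1, 0, -6, 6]].
There the 3×3 minor on rows k ∈ {0, 1, 2}, columns (i,j) ∈ {(0,0), (0,1), (1,0)} is det [[0, -1, 2], [-1, 1, -2], [-1, 0, -6]] = 6 ≠ 0, so this unfolding has rank ≥ 3; CP rank is at least every unfolding rank, so rank(T) ≥ 3.
In particular rank(T) ≥ 3 > 1, so T is not rank-1.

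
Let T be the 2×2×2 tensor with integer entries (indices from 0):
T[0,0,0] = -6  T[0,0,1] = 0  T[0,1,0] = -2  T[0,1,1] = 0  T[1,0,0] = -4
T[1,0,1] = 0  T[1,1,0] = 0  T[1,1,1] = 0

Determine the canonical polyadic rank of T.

Lower bound: the mode-1 unfolding of T (rows indexed by i, columns by (j,k) = (0,0), (0,1), (1,0), (1,1)) is [[-6, 0, -2, 0], [-4, 0, 0, 0]].
There the 2×2 minor on rows i ∈ {0, 1}, columns (j,k) ∈ {(0,0), (1,0)} is det [[-6, -2], [-4, 0]] = -8 ≠ 0, so this unfolding has rank ≥ 2; CP rank is at least every unfolding rank, so rank(T) ≥ 2. (Unfolding ranks only ever bound the CP rank from below — rank(T) can be strictly larger than all of them — so the matching upper bound has to come from an explicit 2-term decomposition.)
Upper bound — finding two terms. Every mode-3 slice of T is a multiple of one matrix: T[:,:,k] = c[k]·M with c = [1, 0] and M = [[-6, -2], [-4, 0]] (rows indexed by i, columns by j). So it suffices to write M as a sum of two rank-1 matrices.
Splitting M by its rows (i = 0, 1), M = [1, 0][-6, -2]ᵀ + [0, 1][-4, 0]ᵀ.
Hence T = [1, 0] ⊗ [-6, -2] ⊗ [1, 0] + [0, 1] ⊗ [-4, 0] ⊗ [1, 0], so rank(T) ≤ 2.
These bounds meet, so rank(T) = 2.
Check entry T[0,1,0] = -2: (1)·(-2)·(1) + (0)·(0)·(1) = -2.

2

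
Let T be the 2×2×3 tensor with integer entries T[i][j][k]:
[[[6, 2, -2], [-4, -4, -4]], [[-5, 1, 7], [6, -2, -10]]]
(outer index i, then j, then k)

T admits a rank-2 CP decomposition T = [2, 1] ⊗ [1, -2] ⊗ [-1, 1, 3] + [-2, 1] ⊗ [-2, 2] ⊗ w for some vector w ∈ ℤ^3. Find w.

Subtract the known terms from T to get the rank-1 residual R = [-2, 1] ⊗ [-2, 2] ⊗ w, so R[i,j,k] = a[i]·b[j]·w[k]. Pick indices with nonzero a[0]·b[0] = (-2)·(-2) = 4. Only the fibre through (0,0,·) is needed: R[0,0,:] = T[0,0,:] − Σₗ aₗ[0]bₗ[0]cₗ = [6, 2, -2] − (2)·(1)·[-1, 1, 3] = [8, 0, -8]. Then w[k] = R[0,0,k] / 4 for each k, giving w = [8, 0, -8] / 4 = [2, 0, -2].

w = [2, 0, -2]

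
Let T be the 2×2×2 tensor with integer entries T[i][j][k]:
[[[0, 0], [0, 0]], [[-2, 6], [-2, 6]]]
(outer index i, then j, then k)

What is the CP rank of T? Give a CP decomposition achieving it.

Lower bound: T ≠ 0 (e.g. T[1,0,0] = -2), so rank(T) ≥ 1.
Upper bound: the mode-1 fibre T[:,0,0] = [0, -2] gives a = [0, 1] (primitive direction); the mode-2 fibre T[1,:,0] = [-2, -2] gives b = [1, 1]; then c[k] = T[1,0,k] / (a[1]·b[0]) = [-2, 6] / 1 = [-2, 6].
Expanding [0, 1] ⊗ [1, 1] ⊗ [-2, 6] reproduces all 8 entries of T, so T = [0, 1] ⊗ [1, 1] ⊗ [-2, 6] and rank(T) ≤ 1.
These bounds meet, so rank(T) = 1.

rank(T) = 1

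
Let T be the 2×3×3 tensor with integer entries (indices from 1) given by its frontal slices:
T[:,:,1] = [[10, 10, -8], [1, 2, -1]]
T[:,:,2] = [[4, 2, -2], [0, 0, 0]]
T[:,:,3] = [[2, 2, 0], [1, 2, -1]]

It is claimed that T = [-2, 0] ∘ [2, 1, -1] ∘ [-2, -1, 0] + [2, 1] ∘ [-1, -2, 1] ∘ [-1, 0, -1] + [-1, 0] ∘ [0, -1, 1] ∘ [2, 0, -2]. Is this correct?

Yes

Reconstruct entrywise from the claimed factors. For example, T[1,1,3] = 2 and Σₗ aₗ[1]bₗ[1]cₗ[3] = (-2)·(2)·(0) + (2)·(-1)·(-1) + (-1)·(0)·(-2) = 2; checking all 18 entries, every one matches. The claim holds.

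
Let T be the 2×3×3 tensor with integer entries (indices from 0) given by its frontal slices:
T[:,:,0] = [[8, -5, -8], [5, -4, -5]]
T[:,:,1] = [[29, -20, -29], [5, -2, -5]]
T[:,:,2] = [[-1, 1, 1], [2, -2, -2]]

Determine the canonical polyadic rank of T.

Lower bound: the mode-2 unfolding of T (rows indexed by j, columns by (i,k) = (0,0), (0,1), (0,2), (1,0), (1,1), (1,2)) is [[8, 29, -1, 5, 5, 2], [-5, -20, 1, -4, -2, -2], [-8, -29, 1, -5, -5, -2]].
There the 2×2 minor on rows j ∈ {0, 1}, columns (i,k) ∈ {(0,0), (0,1)} is det [[8, 29], [-5, -20]] = -15 ≠ 0, so this unfolding has rank ≥ 2; CP rank is at least every unfolding rank, so rank(T) ≥ 2. (Unfolding ranks only ever bound the CP rank from below — rank(T) can be strictly larger than all of them — so the matching upper bound has to come from an explicit 2-term decomposition.)
Upper bound — finding two terms. Write S_k = T[:,:,k] for the frontal slices: S₀ = [[8, -5, -8], [5, -4, -5]], S₁ = [[29, -20, -29], [5, -2, -5]], S₂ = [[-1, 1, 1], [2, -2, -2]].
If T = a₁ (x) b₁ (x) c₁ + a₂ (x) b₂ (x) c₂ then each S_k = c₁[k]·a₁b₁ᵀ + c₂[k]·a₂b₂ᵀ. S₀ and S₁ are linearly independent, so a₁b₁ᵀ and a₂b₂ᵀ must span the same plane of matrices: they are the rank-1 matrices of the form x·S₀ + y·S₁.
The 2×2 minor of x·S₀ + y·S₁ on rows {0,1}, columns {0,1} is −7·x² − 7·xy + 42·y² = (-7)·(x + 3·y)(x − 2·y), vanishing at (x:y) = (3:-1) and (2:1).
M₁ = 3·S₀ − S₁ = [[-5, 5, 5], [10, -10, -10]] = (-5)·(1, -2)(1, -1, -1)ᵀ and M₂ = 2·S₀ + S₁ = [[45, -30, -45], [15, -10, -15]] = 5·(3, 1)(3, -2, -3)ᵀ, so take a₁ = (1, -2), b₁ = (1, -1, -1), a₂ = (3, 1), b₂ = (3, -2, -3).
Each slice is an integer combination of E₁ = a₁b₁ᵀ and E₂ = a₂b₂ᵀ: S₀ = −E₁ + E₂, S₁ = 2·E₁ + 3·E₂, S₂ = −E₁; reading off coefficients, c₁ = (-1, 2, -1) and c₂ = (1, 3, 0).
Hence T = (1, -2) (x) (1, -1, -1) (x) (-1, 2, -1) + (3, 1) (x) (3, -2, -3) (x) (1, 3, 0), so rank(T) ≤ 2.
These bounds meet, so rank(T) = 2.

2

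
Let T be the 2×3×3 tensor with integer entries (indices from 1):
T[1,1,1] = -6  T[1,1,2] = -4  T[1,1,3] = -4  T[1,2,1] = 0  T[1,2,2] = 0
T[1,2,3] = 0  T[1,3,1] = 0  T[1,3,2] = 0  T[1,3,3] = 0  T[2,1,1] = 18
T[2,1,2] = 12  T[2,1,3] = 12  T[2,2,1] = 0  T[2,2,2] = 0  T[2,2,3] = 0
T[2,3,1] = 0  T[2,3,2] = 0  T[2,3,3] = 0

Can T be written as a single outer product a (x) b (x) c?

If T = a (x) b (x) c then every fibre of T is a multiple of the corresponding factor, so read the factors off the fibres through the nonzero entry T[1,1,1] = -6.
The mode-1 fibre T[:,1,1] = [-6, 18] gives a = [1, -3] (primitive direction); the mode-2 fibre T[1,:,1] = [-6, 0, 0] gives b = [1, 0, 0]; then c[k] = T[1,1,k] / (a[1]·b[1]) = [-6, -4, -4] / 1 = [-6, -4, -4].
Expanding [1, -3] (x) [1, 0, 0] (x) [-6, -4, -4] reproduces all 18 entries of T, so T = [1, -3] (x) [1, 0, 0] (x) [-6, -4, -4] and rank(T) ≤ 1.
Equivalently every frontal slice T[:,:,k] is c[k] times the rank-1 matrix [1, -3] (x) [1, 0, 0]. So T has rank 1 (it is nonzero).

Yes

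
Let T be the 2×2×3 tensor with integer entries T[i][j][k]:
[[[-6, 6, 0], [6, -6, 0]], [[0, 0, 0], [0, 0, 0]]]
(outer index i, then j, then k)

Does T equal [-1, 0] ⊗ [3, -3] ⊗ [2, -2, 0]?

Yes

Reconstruct entrywise from the claimed factors. For example, T[1,0,1] = 0 and Σₗ aₗ[1]bₗ[0]cₗ[1] = (0)·(3)·(-2) = 0; checking all 12 entries, every one matches. The claim holds.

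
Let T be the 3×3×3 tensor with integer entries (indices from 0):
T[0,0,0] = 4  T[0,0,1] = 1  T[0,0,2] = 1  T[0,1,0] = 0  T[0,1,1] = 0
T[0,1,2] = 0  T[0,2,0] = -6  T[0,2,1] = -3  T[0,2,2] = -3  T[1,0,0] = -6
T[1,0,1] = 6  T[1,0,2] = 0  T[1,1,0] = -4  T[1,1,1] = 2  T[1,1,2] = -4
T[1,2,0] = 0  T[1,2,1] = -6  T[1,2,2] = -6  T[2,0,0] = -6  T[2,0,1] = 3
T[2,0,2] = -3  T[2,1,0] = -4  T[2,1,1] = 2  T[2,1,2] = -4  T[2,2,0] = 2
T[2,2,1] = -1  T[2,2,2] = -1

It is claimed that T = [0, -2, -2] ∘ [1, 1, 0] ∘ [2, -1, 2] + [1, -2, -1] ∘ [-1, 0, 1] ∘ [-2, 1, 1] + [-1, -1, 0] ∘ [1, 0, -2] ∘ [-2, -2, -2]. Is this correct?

Reconstruct entrywise from the claimed factors. For example, T[2,1,2] = -4 and Σₗ aₗ[2]bₗ[1]cₗ[2] = (-2)·(1)·(2) + (-1)·(0)·(1) + (0)·(0)·(-2) = -4; checking all 27 entries, every one matches. The claim holds.

Yes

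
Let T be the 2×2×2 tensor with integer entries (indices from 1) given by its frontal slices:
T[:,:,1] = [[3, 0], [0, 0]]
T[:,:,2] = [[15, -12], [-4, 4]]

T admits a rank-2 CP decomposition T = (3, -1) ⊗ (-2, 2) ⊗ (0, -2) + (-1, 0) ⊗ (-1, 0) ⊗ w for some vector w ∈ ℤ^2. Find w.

Subtract the known terms from T to get the rank-1 residual R = (-1, 0) ⊗ (-1, 0) ⊗ w, so R[i,j,k] = a[i]·b[j]·w[k]. Pick indices with nonzero a[1]·b[1] = (-1)·(-1) = 1. Only the fibre through (1,1,·) is needed: R[1,1,:] = T[1,1,:] − Σₗ aₗ[1]bₗ[1]cₗ = [3, 15] − (3)·(-2)·(0, -2) = [3, 3]. Then w[k] = R[1,1,k] / 1 for each k, giving w = [3, 3] / 1 = (3, 3).

w = (3, 3)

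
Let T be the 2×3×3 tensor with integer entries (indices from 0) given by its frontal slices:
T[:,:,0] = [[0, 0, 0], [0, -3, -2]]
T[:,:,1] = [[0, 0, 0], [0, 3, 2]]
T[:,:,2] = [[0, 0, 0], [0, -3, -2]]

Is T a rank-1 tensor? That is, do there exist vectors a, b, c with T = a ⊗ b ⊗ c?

If T = a ⊗ b ⊗ c then every fibre of T is a multiple of the corresponding factor, so read the factors off the fibres through the nonzero entry T[1,1,0] = -3.
The mode-1 fibre T[:,1,0] = [0, -3] gives a = [0, 1] (primitive direction); the mode-2 fibre T[1,:,0] = [0, -3, -2] gives b = [0, 3, 2]; then c[k] = T[1,1,k] / (a[1]·b[1]) = [-3, 3, -3] / 3 = [-1, 1, -1].
Expanding [0, 1] ⊗ [0, 3, 2] ⊗ [-1, 1, -1] reproduces all 18 entries of T, so T = [0, 1] ⊗ [0, 3, 2] ⊗ [-1, 1, -1] and rank(T) ≤ 1.
Equivalently every frontal slice T[:,:,k] is c[k] times the rank-1 matrix [0, 1] ⊗ [0, 3, 2]. So T has rank 1 (it is nonzero).

Yes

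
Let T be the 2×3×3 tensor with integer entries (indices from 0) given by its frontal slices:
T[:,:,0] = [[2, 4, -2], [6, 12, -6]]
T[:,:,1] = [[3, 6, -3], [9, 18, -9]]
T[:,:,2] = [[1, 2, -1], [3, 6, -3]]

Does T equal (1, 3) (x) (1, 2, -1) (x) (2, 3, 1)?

Reconstruct entrywise from the claimed factors. For example, T[1,0,2] = 3 and Σₗ aₗ[1]bₗ[0]cₗ[2] = (3)·(1)·(1) = 3; checking all 18 entries, every one matches. The claim holds.

Yes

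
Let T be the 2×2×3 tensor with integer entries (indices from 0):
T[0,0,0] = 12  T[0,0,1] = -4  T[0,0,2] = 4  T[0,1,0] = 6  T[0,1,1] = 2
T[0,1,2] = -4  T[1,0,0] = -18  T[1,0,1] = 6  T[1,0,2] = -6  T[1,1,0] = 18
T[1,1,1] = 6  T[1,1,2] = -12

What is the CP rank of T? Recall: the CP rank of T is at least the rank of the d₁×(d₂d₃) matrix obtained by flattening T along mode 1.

Lower bound: the mode-1 unfolding of T (rows indexed by i, columns by (j,k) = (0,0), (0,1), (0,2), (1,0), (1,1), (1,2)) is [[12, -4, 4, 6, 2, -4], [-18, 6, -6, 18, 6, -12]].
There the 2×2 minor on rows i ∈ {0, 1}, columns (j,k) ∈ {(0,0), (1,0)} is det [[12, 6], [-18, 18]] = 324 ≠ 0, so this unfolding has rank ≥ 2; CP rank is at least every unfolding rank, so rank(T) ≥ 2. (Unfolding ranks only ever bound the CP rank from below — rank(T) can be strictly larger than all of them — so the matching upper bound has to come from an explicit 2-term decomposition.)
Upper bound — finding two terms. Write S_k = T[:,:,k] for the frontal slices: S₀ = [[12, 6], [-18, 18]], S₁ = [[-4, 2], [6, 6]], S₂ = [[4, -4], [-6, -12]].
If T = a₁ ⊗ b₁ ⊗ c₁ + a₂ ⊗ b₂ ⊗ c₂ then each S_k = c₁[k]·a₁b₁ᵀ + c₂[k]·a₂b₂ᵀ. S₀ and S₁ are linearly independent, so a₁b₁ᵀ and a₂b₂ᵀ must span the same plane of matrices: they are the rank-1 matrices of the form x·S₀ + y·S₁.
det(x·S₀ + y·S₁) is 324·x² − 36·y² = 36·(3·x − y)(3·x + y), vanishing at (x:y) = (1:3) and (1:-3).
M₁ = S₀ + 3·S₁ = [[0, 12], [0, 36]] = 12·[1, 3][0, 1]ᵀ and M₂ = S₀ − 3·S₁ = [[24, 0], [-36, 0]] = 12·[2, -3][1, 0]ᵀ, so take a₁ = [1, 3], b₁ = [0, 1], a₂ = [2, -3], b₂ = [1, 0].
Each slice is an integer combination of E₁ = a₁b₁ᵀ and E₂ = a₂b₂ᵀ: S₀ = 6·E₁ + 6·E₂, S₁ = 2·E₁ − 2·E₂, S₂ = −4·E₁ + 2·E₂; reading off coefficients, c₁ = [6, 2, -4] and c₂ = [6, -2, 2].
Hence T = [1, 3] ⊗ [0, 1] ⊗ [6, 2, -4] + [2, -3] ⊗ [1, 0] ⊗ [6, -2, 2], so rank(T) ≤ 2.
These bounds meet, so rank(T) = 2.

2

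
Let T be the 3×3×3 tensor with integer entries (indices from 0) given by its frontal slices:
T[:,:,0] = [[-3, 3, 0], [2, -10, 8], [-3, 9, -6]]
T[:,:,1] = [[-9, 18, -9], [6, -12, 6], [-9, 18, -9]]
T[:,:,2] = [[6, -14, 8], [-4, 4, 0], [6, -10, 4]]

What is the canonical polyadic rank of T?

Lower bound: the mode-2 unfolding of T (rows indexed by j, columns by (i,k) = (0,0), (0,1), (0,2), (1,0), (1,1), (1,2), (2,0), (2,1), (2,2)) is [[-3, -9, 6, 2, 6, -4, -3, -9, 6], [3, 18, -14, -10, -12, 4, 9, 18, -10], [0, -9, 8, 8, 6, 0, -6, -9, 4]].
There the 2×2 minor on rows j ∈ {0, 1}, columns (i,k) ∈ {(0,0), (0,1)} is det [[-3, -9], [3, 18]] = -27 ≠ 0, so this unfolding has rank ≥ 2; CP rank is at least every unfolding rank, so rank(T) ≥ 2. (Unfolding ranks only ever bound the CP rank from below — rank(T) can be strictly larger than all of them — so the matching upper bound has to come from an explicit 2-term decomposition.)
Upper bound — finding two terms. Write S_k = T[:,:,k] for the frontal slices: S₀ = [[-3, 3, 0], [2, -10, 8], [-3, 9, -6]], S₁ = [[-9, 18, -9], [6, -12, 6], [-9, 18, -9]], S₂ = [[6, -14, 8], [-4, 4, 0], [6, -10, 4]].
If T = a₁ ⊗ b₁ ⊗ c₁ + a₂ ⊗ b₂ ⊗ c₂ then each S_k = c₁[k]·a₁b₁ᵀ + c₂[k]·a₂b₂ᵀ. S₀ and S₁ are linearly independent, so a₁b₁ᵀ and a₂b₂ᵀ must span the same plane of matrices: they are the rank-1 matrices of the form x·S₀ + y·S₁.
The 2×2 minor of x·S₀ + y·S₁ on rows {0,1}, columns {0,1} is 24·x² + 72·xy = 24·(x + 3·y)(x), vanishing at (x:y) = (3:-1) and (0:1).
M₁ = 3·S₀ − S₁ = [[0, -9, 9], [0, -18, 18], [0, 9, -9]] = (-9)·[1, 2, -1][0, 1, -1]ᵀ and M₂ = S₁ = [[-9, 18, -9], [6, -12, 6], [-9, 18, -9]] = (-3)·[3, -2, 3][1, -2, 1]ᵀ, so take a₁ = [1, 2, -1], b₁ = [0, 1, -1], a₂ = [3, -2, 3], b₂ = [1, -2, 1].
Each slice is an integer combination of E₁ = a₁b₁ᵀ and E₂ = a₂b₂ᵀ: S₀ = −3·E₁ − E₂, S₁ = −3·E₂, S₂ = −2·E₁ + 2·E₂; reading off coefficients, c₁ = [-3, 0, -2] and c₂ = [-1, -3, 2].
Hence T = [1, 2, -1] ⊗ [0, 1, -1] ⊗ [-3, 0, -2] + [3, -2, 3] ⊗ [1, -2, 1] ⊗ [-1, -3, 2], so rank(T) ≤ 2.
These bounds meet, so rank(T) = 2.

2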